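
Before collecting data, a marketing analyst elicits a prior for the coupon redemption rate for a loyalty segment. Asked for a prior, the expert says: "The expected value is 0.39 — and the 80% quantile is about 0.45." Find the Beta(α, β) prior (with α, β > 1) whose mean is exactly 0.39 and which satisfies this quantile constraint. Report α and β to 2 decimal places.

With mean 0.39 fixed, write α = 0.39s, β = 0.61s where s = α+β.
Need P(θ < 0.45) = 0.8 under Beta(0.39s, 0.61s). Normal approximation: (q−m)/√(m(1−m)/s) ≈ z_{0.8} = 0.842, so s ≈ 0.39·0.61·(0.842)²/(0.45−0.39)² = 46.8.
At s = 46.8: P(θ<0.45) ≈ 0.802. Adjusting to match 0.8 gives s ≈ 46.18.
So α = 0.39·46.18 ≈ 18.01, β = 0.61·46.18 ≈ 28.17.

α ≈ 18.01, β ≈ 28.17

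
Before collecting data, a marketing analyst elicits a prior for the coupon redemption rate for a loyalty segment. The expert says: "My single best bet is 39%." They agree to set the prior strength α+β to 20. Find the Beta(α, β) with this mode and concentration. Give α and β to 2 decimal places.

α = 8.02, β = 11.98

For α,β > 1 the Beta mode is (α−1)/(α+β−2). With α+β = 20, the mode is (α−1)/18.
Set (α−1)/18 = 0.39 → α = 1 + 0.39·18 = 8.02.
β = 20 − α = 11.98.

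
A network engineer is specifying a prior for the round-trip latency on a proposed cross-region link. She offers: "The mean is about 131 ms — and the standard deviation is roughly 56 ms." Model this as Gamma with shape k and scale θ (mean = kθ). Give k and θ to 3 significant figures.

k ≈ 5.47, θ ≈ 23.9

For Gamma(k, scale θ): mean = kθ, variance = kθ², so CV = 1/√k.
CV = SD/mean = 56/131 = 0.4275, hence k = 1/CV² = 5.47.
Then θ = mean/k = 131/5.47 = 23.9.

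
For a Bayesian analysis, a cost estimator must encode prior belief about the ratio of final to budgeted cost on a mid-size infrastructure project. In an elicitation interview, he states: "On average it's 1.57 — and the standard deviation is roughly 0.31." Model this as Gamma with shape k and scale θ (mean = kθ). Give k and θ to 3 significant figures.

For Gamma(k, scale θ): mean = kθ, variance = kθ², so CV = 1/√k.
CV = SD/mean = 0.31/1.57 = 0.1975, hence k = 1/CV² = 25.6.
Then θ = mean/k = 1.57/25.6 = 0.0612.

k ≈ 25.6, θ ≈ 0.0612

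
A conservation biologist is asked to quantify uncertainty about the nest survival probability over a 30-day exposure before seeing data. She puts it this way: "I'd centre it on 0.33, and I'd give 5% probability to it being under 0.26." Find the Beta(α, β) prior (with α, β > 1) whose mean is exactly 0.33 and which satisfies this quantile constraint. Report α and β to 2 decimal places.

With mean 0.33 fixed, write α = 0.33s, β = 0.67s where s = α+β.
Need P(θ < 0.26) = 0.05 under Beta(0.33s, 0.67s). Normal approximation: (q−m)/√(m(1−m)/s) ≈ z_{0.05} = -1.64, so s ≈ 0.33·0.67·(-1.64)²/(0.26−0.33)² = 122.1.
At s = 122.1: P(θ<0.26) ≈ 0.045. Adjusting to match 0.05 gives s ≈ 115.43.
So α = 0.33·115.43 ≈ 38.09, β = 0.67·115.43 ≈ 77.34.

α ≈ 38.09, β ≈ 77.34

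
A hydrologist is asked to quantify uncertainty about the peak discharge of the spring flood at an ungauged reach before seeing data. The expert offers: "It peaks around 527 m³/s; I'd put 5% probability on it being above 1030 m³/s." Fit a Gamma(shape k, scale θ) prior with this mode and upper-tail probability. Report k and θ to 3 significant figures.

Gamma(k,θ) with k>1 has mode (k−1)θ, so θ = 527/(k−1).
Need P(X < 1030) = 0.95 with θ tied to k this way. Start at k = 2, θ = 527: P(X<1030) ≈ 0.582.
Too low — raise k to concentrate. Iterating converges to k ≈ 7.18.
Then θ = 527/(7.18−1) ≈ 85.3.

k ≈ 7.18, θ ≈ 85.3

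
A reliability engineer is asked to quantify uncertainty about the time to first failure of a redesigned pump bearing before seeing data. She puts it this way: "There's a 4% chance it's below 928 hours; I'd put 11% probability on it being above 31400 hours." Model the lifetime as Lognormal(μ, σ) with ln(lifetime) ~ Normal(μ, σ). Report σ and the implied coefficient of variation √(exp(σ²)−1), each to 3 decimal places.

If T ~ Lognormal(μ,σ) then ln T ~ Normal(μ,σ), so the p-quantile of ln T is μ + z_p·σ.
ln(928) = 6.833 and ln(31400) = 10.35; z_{0.04} = -1.751, z_{0.89} = 1.227.
σ = (10.35 − 6.833)/(1.227 − (-1.751)) = 1.183.
μ = 6.833 − (-1.751)·1.183 = 8.904.
CV = √(exp(σ²)−1) = √(exp(1.3991)−1) = 1.747.

σ ≈ 1.183, CV ≈ 1.747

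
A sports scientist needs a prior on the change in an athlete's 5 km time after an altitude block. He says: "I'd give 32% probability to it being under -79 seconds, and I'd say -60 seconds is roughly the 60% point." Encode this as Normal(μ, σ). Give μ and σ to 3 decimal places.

The p-quantile of Normal(μ,σ) is μ + z_p·σ, with z_{0.32} = -0.4677 and z_{0.6} = 0.2533.
Eliminate σ: μ = (z₂·x₁ − z₁·x₂)/(z₂ − z₁) = (0.2533·-79 − (-0.4677)·-60)/0.721 = -66.676.
Then σ = (x₂ − x₁)/(z₂ − z₁) = (-60 − -79)/0.721 = 26.351.

μ = -66.676, σ = 26.351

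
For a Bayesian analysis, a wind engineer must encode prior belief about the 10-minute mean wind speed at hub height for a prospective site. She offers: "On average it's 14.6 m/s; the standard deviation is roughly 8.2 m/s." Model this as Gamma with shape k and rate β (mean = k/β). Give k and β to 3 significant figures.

For Gamma(k, rate β): mean = k/β, variance = k/β², so CV = 1/√k.
CV = SD/mean = 8.2/14.6 = 0.5616, hence k = 1/CV² = 3.17.
Then β = k/mean = 3.17/14.6 = 0.217.

k ≈ 3.17, β ≈ 0.217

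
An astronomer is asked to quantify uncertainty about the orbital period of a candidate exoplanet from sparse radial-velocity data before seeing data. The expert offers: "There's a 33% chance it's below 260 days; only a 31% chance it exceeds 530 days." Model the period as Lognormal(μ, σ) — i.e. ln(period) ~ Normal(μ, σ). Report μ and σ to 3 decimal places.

μ ≈ 5.895, σ ≈ 0.761

If T ~ Lognormal(μ,σ) then ln T ~ Normal(μ,σ), so the p-quantile of ln T is μ + z_p·σ.
ln(260) = 5.561 and ln(530) = 6.273; z_{0.33} = -0.4399, z_{0.69} = 0.4959.
σ = (6.273 − 5.561)/(0.4959 − (-0.4399)) = 0.761.
μ = 5.561 − (-0.4399)·0.761 = 5.895.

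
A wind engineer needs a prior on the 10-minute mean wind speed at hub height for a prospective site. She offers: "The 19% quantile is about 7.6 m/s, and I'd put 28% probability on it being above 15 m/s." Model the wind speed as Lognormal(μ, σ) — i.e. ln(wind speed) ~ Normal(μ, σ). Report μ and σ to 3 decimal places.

If T ~ Lognormal(μ,σ) then ln T ~ Normal(μ,σ), so the p-quantile of ln T is μ + z_p·σ.
ln(7.6) = 2.028 and ln(15) = 2.708; z_{0.19} = -0.8779, z_{0.72} = 0.5828.
σ = (2.708 − 2.028)/(0.5828 − (-0.8779)) = 0.465.
μ = 2.028 − (-0.8779)·0.465 = 2.437.

μ ≈ 2.437, σ ≈ 0.465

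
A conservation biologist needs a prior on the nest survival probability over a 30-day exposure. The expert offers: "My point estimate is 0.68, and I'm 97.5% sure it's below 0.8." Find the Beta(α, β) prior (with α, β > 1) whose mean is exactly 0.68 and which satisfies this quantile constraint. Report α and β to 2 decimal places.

α ≈ 34.32, β ≈ 16.15

With mean 0.68 fixed, write α = 0.68s, β = 0.32s where s = α+β.
Need P(θ < 0.8) = 0.975 under Beta(0.68s, 0.32s). Normal approximation: (q−m)/√(m(1−m)/s) ≈ z_{0.975} = 1.96, so s ≈ 0.68·0.32·(1.96)²/(0.8−0.68)² = 58.0.
At s = 58.0: P(θ<0.8) ≈ 0.983. Adjusting to match 0.975 gives s ≈ 50.47.
So α = 0.68·50.47 ≈ 34.32, β = 0.32·50.47 ≈ 16.15.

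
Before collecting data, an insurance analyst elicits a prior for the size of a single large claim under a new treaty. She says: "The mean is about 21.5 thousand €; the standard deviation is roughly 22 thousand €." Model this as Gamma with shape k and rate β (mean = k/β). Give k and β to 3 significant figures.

k ≈ 0.955, β ≈ 0.0444

For Gamma(k, rate β): mean = k/β, variance = k/β², so CV = 1/√k.
CV = SD/mean = 22/21.5 = 1.023, hence k = 1/CV² = 0.955.
Then β = k/mean = 0.955/21.5 = 0.0444.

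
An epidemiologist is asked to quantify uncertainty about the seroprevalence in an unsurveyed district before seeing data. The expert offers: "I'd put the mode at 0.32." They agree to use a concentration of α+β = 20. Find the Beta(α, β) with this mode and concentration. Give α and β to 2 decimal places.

α = 6.76, β = 13.24

For α,β > 1 the Beta mode is (α−1)/(α+β−2). With α+β = 20, the mode is (α−1)/18.
Set (α−1)/18 = 0.32 → α = 1 + 0.32·18 = 6.76.
β = 20 − α = 13.24.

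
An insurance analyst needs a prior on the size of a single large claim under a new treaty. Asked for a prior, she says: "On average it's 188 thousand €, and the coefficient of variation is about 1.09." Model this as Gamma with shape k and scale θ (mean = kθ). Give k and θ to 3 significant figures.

k ≈ 0.842, θ ≈ 223

For Gamma(k, scale θ): mean = kθ, variance = kθ², so CV = 1/√k.
CV = 1.09, hence k = 1/CV² = 0.842.
Then θ = mean/k = 188/0.842 = 223.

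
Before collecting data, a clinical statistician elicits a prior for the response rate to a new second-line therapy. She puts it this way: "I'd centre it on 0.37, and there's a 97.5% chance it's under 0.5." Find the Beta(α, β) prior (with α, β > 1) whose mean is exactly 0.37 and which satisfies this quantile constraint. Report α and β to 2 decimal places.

α ≈ 20.47, β ≈ 34.85

With mean 0.37 fixed, write α = 0.37s, β = 0.63s where s = α+β.
Need P(θ < 0.5) = 0.975 under Beta(0.37s, 0.63s). Normal approximation: (q−m)/√(m(1−m)/s) ≈ z_{0.975} = 1.96, so s ≈ 0.37·0.63·(1.96)²/(0.5−0.37)² = 53.0.
At s = 53.0: P(θ<0.5) ≈ 0.973. Adjusting to match 0.975 gives s ≈ 55.31.
So α = 0.37·55.31 ≈ 20.47, β = 0.63·55.31 ≈ 34.85.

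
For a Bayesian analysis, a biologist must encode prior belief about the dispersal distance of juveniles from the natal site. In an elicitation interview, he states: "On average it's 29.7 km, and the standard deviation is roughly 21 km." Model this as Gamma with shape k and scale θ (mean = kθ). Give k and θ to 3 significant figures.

k ≈ 2, θ ≈ 14.8

For Gamma(k, scale θ): mean = kθ, variance = kθ², so CV = 1/√k.
CV = SD/mean = 21/29.7 = 0.7071, hence k = 1/CV² = 2.
Then θ = mean/k = 29.7/2 = 14.8.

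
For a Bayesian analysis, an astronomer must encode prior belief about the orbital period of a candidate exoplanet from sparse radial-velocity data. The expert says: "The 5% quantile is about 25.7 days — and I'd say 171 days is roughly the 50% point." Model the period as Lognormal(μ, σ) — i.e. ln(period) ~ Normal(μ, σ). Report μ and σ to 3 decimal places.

μ ≈ 5.142, σ ≈ 1.152

If T ~ Lognormal(μ,σ) then ln T ~ Normal(μ,σ), so the p-quantile of ln T is μ + z_p·σ.
ln(25.7) = 3.246 and ln(171) = 5.142; z_{0.05} = -1.645, z_{0.5} = 0.
σ = (5.142 − 3.246)/(0 − (-1.645)) = 1.152.
μ = 3.246 − (-1.645)·1.152 = 5.142.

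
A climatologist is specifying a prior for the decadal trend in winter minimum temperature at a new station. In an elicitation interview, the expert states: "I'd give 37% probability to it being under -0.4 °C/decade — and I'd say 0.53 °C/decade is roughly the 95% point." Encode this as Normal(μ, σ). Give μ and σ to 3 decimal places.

μ = -0.244, σ = 0.470

The p-quantile of Normal(μ,σ) is μ + z_p·σ, with z_{0.37} = -0.3319 and z_{0.95} = 1.645.
Eliminate σ: μ = (z₂·x₁ − z₁·x₂)/(z₂ − z₁) = (1.645·-0.4 − (-0.3319)·0.53)/1.977 = -0.244.
Then σ = (x₂ − x₁)/(z₂ − z₁) = (0.53 − -0.4)/1.977 = 0.470.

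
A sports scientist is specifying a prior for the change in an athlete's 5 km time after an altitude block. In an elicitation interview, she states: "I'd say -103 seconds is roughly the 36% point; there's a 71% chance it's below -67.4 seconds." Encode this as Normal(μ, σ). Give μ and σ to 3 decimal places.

For Normal(μ,σ), the p-quantile is μ + z_p·σ. Here z_{0.36} = -0.3585, z_{0.71} = 0.5534.
So -103 = μ − 0.3585σ and -67.4 = μ + 0.5534σ.
Subtracting: σ = (-67.4 − -103)/(0.5534 − (-0.3585)) = 39.042.
Then μ = -103 − (-0.3585)·39.042 = -89.005.

μ = -89.005, σ = 39.042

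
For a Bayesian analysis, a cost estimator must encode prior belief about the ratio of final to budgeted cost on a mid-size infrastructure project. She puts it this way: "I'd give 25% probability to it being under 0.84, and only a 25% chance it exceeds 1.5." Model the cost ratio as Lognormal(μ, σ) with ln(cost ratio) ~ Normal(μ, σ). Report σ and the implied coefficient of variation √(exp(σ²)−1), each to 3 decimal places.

σ ≈ 0.430, CV ≈ 0.450

If T ~ Lognormal(μ,σ) then ln T ~ Normal(μ,σ), so the p-quantile of ln T is μ + z_p·σ.
ln(0.84) = -0.1744 and ln(1.5) = 0.4055; z_{0.25} = -0.6745, z_{0.75} = 0.6745.
σ = (0.4055 − -0.1744)/(0.6745 − (-0.6745)) = 0.430.
μ = -0.1744 − (-0.6745)·0.430 = 0.116.
CV = √(exp(σ²)−1) = √(exp(0.1847)−1) = 0.450.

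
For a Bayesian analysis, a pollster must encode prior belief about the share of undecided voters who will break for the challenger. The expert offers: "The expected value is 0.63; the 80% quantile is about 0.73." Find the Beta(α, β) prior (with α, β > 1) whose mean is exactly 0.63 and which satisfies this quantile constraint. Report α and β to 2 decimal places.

α ≈ 10.71, β ≈ 6.29

With mean 0.63 fixed, write α = 0.63s, β = 0.37s where s = α+β.
Need P(θ < 0.73) = 0.8 under Beta(0.63s, 0.37s). Normal approximation: (q−m)/√(m(1−m)/s) ≈ z_{0.8} = 0.842, so s ≈ 0.63·0.37·(0.842)²/(0.73−0.63)² = 16.5.
At s = 16.5: P(θ<0.73) ≈ 0.796. Adjusting to match 0.8 gives s ≈ 17.00.
So α = 0.63·17.00 ≈ 10.71, β = 0.37·17.00 ≈ 6.29.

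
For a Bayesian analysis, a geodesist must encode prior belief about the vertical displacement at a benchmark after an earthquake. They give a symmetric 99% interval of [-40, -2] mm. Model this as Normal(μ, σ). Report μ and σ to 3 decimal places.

μ = -21.000, σ = 7.376

A symmetric 99% interval runs μ ± z·σ with z = 2.576.
Half-width = 19, so σ = 19/2.576 = 7.376.
μ is the interval midpoint, -21.000.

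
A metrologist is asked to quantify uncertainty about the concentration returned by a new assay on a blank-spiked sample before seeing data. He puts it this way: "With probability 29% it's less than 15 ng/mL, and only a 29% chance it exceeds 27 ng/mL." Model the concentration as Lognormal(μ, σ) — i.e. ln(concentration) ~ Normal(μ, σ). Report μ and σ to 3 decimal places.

If T ~ Lognormal(μ,σ) then ln T ~ Normal(μ,σ), so the p-quantile of ln T is μ + z_p·σ.
ln(15) = 2.708 and ln(27) = 3.296; z_{0.29} = -0.5534, z_{0.71} = 0.5534.
σ = (3.296 − 2.708)/(0.5534 − (-0.5534)) = 0.531.
μ = 2.708 − (-0.5534)·0.531 = 3.002.

μ ≈ 3.002, σ ≈ 0.531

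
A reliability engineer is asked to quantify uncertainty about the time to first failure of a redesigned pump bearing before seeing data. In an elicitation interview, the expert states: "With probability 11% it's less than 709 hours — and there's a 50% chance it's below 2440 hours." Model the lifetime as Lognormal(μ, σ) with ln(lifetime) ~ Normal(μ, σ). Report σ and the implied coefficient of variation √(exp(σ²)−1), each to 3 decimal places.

σ ≈ 1.008, CV ≈ 1.327

If T ~ Lognormal(μ,σ) then ln T ~ Normal(μ,σ), so the p-quantile of ln T is μ + z_p·σ.
ln(709) = 6.564 and ln(2440) = 7.8; z_{0.11} = -1.227, z_{0.5} = 0.
σ = (7.8 − 6.564)/(0 − (-1.227)) = 1.008.
μ = 6.564 − (-1.227)·1.008 = 7.800.
CV = √(exp(σ²)−1) = √(exp(1.0153)−1) = 1.327.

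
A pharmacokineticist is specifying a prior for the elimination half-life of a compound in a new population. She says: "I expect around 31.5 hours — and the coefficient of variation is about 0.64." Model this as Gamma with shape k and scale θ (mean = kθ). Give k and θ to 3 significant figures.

k ≈ 2.44, θ ≈ 12.9

For Gamma(k, scale θ): mean = kθ, variance = kθ², so CV = 1/√k.
CV = 0.64, hence k = 1/CV² = 2.44.
Then θ = mean/k = 31.5/2.44 = 12.9.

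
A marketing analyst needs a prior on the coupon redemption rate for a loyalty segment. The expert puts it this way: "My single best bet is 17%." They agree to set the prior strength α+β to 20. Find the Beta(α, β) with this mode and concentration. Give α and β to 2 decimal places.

α = 4.06, β = 15.94

For α,β > 1 the Beta mode is (α−1)/(α+β−2). With α+β = 20, the mode is (α−1)/18.
Set (α−1)/18 = 0.17 → α = 1 + 0.17·18 = 4.06.
β = 20 − α = 15.94.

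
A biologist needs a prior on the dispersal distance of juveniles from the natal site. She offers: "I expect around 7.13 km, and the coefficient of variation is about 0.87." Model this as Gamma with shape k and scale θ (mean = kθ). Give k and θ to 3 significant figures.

k ≈ 1.32, θ ≈ 5.4

For Gamma(k, scale θ): mean = kθ, variance = kθ², so CV = 1/√k.
CV = 0.87, hence k = 1/CV² = 1.32.
Then θ = mean/k = 7.13/1.32 = 5.4.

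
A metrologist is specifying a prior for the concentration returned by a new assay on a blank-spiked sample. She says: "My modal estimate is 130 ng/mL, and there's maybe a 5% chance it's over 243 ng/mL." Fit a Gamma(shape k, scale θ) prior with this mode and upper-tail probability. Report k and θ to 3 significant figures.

Gamma(k,θ) with k>1 has mode (k−1)θ, so θ = 130/(k−1).
Need P(X < 243) = 0.95 with θ tied to k this way. Start at k = 2, θ = 130: P(X<243) ≈ 0.557.
Too low — raise k to concentrate. Iterating converges to k ≈ 8.11.
Then θ = 130/(8.11−1) ≈ 18.3.

k ≈ 8.11, θ ≈ 18.3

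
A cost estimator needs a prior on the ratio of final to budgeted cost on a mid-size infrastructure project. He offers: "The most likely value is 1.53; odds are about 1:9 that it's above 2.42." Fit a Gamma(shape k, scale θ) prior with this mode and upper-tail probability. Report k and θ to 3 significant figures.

k ≈ 9.92, θ ≈ 0.171

Gamma(k,θ) with k>1 has mode (k−1)θ, so θ = 1.53/(k−1).
Need P(X < 2.42) = 0.9 with θ tied to k this way. Start at k = 2, θ = 1.53: P(X<2.42) ≈ 0.469.
Too low — raise k to concentrate. Iterating converges to k ≈ 9.92.
Then θ = 1.53/(9.92−1) ≈ 0.171.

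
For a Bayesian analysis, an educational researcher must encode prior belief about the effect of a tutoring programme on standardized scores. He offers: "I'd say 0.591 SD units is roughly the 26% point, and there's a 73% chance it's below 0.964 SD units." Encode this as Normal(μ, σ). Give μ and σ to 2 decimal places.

The p-quantile of Normal(μ,σ) is μ + z_p·σ, with z_{0.26} = -0.6433 and z_{0.73} = 0.6128.
Eliminate σ: μ = (z₂·x₁ − z₁·x₂)/(z₂ − z₁) = (0.6128·0.591 − (-0.6433)·0.964)/1.256 = 0.78.
Then σ = (x₂ − x₁)/(z₂ − z₁) = (0.964 − 0.591)/1.256 = 0.30.

μ = 0.78, σ = 0.30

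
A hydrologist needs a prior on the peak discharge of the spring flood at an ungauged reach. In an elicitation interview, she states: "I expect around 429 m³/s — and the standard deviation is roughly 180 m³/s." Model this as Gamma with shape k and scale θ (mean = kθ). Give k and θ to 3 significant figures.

For Gamma(k, scale θ): mean = kθ, variance = kθ², so CV = 1/√k.
CV = SD/mean = 180/429 = 0.4196, hence k = 1/CV² = 5.68.
Then θ = mean/k = 429/5.68 = 75.5.

k ≈ 5.68, θ ≈ 75.5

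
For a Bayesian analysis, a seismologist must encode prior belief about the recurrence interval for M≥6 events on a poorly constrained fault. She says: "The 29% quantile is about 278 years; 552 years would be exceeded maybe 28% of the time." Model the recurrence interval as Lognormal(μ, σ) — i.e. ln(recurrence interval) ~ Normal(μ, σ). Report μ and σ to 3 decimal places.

If T ~ Lognormal(μ,σ) then ln T ~ Normal(μ,σ), so the p-quantile of ln T is μ + z_p·σ.
ln(278) = 5.628 and ln(552) = 6.314; z_{0.29} = -0.5534, z_{0.72} = 0.5828.
σ = (6.314 − 5.628)/(0.5828 − (-0.5534)) = 0.604.
μ = 5.628 − (-0.5534)·0.604 = 5.962.

μ ≈ 5.962, σ ≈ 0.604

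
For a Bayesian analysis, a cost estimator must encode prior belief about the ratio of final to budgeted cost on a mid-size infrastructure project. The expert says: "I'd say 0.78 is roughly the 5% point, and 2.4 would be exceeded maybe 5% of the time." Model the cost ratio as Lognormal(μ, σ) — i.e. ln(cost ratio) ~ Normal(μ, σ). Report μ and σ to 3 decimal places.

μ ≈ 0.314, σ ≈ 0.342

If T ~ Lognormal(μ,σ) then ln T ~ Normal(μ,σ), so the p-quantile of ln T is μ + z_p·σ.
ln(0.78) = -0.2485 and ln(2.4) = 0.8755; z_{0.05} = -1.645, z_{0.95} = 1.645.
σ = (0.8755 − -0.2485)/(1.645 − (-1.645)) = 0.342.
μ = -0.2485 − (-1.645)·0.342 = 0.314.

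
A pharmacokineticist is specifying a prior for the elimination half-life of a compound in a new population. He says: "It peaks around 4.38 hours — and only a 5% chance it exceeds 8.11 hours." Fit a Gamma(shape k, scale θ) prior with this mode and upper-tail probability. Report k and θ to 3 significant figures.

k ≈ 8.33, θ ≈ 0.597

Gamma(k,θ) with k>1 has mode (k−1)θ, so θ = 4.38/(k−1).
Need P(X < 8.11) = 0.95 with θ tied to k this way. Start at k = 2, θ = 4.38: P(X<8.11) ≈ 0.552.
Too low — raise k to concentrate. Iterating converges to k ≈ 8.33.
Then θ = 4.38/(8.33−1) ≈ 0.597.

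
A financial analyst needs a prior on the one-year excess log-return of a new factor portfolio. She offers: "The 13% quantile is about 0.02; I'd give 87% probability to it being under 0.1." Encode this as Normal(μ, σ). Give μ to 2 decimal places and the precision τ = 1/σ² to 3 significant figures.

μ = 0.06, τ = 793

The p-quantile of Normal(μ,σ) is μ + z_p·σ, with z_{0.13} = -1.126 and z_{0.87} = 1.126.
Eliminate σ: μ = (z₂·x₁ − z₁·x₂)/(z₂ − z₁) = (1.126·0.02 − (-1.126)·0.1)/2.253 = 0.06.
Then σ = (x₂ − x₁)/(z₂ − z₁) = (0.1 − 0.02)/2.253 = 0.04.
Precision τ = 1/σ² = 1/0.03551² = 793.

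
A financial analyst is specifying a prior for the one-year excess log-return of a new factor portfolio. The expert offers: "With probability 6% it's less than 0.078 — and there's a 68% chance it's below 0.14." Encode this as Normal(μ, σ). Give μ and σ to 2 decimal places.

μ = 0.13, σ = 0.03

The p-quantile of Normal(μ,σ) is μ + z_p·σ, with z_{0.06} = -1.555 and z_{0.68} = 0.4677.
Eliminate σ: μ = (z₂·x₁ − z₁·x₂)/(z₂ − z₁) = (0.4677·0.078 − (-1.555)·0.14)/2.022 = 0.13.
Then σ = (x₂ − x₁)/(z₂ − z₁) = (0.14 − 0.078)/2.022 = 0.03.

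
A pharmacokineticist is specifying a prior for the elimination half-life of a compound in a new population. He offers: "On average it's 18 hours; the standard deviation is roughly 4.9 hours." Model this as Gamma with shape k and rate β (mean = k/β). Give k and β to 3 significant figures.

k ≈ 13.5, β ≈ 0.75

For Gamma(k, rate β): mean = k/β, variance = k/β², so CV = 1/√k.
CV = SD/mean = 4.9/18 = 0.2722, hence k = 1/CV² = 13.5.
Then β = k/mean = 13.5/18 = 0.75.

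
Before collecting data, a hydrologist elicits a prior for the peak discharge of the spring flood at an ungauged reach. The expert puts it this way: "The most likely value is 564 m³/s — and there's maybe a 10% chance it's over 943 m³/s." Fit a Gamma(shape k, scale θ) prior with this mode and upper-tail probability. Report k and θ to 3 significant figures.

k ≈ 8.15, θ ≈ 78.9

Gamma(k,θ) with k>1 has mode (k−1)θ, so θ = 564/(k−1).
Need P(X < 943) = 0.9 with θ tied to k this way. Start at k = 2, θ = 564: P(X<943) ≈ 0.498.
Too low — raise k to concentrate. Iterating converges to k ≈ 8.15.
Then θ = 564/(8.15−1) ≈ 78.9.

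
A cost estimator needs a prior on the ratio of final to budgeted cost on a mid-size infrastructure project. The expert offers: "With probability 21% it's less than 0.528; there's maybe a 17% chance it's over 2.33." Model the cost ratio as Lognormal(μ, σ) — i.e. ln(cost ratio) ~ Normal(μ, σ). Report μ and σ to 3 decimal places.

μ ≈ 0.041, σ ≈ 0.843

If T ~ Lognormal(μ,σ) then ln T ~ Normal(μ,σ), so the p-quantile of ln T is μ + z_p·σ.
ln(0.528) = -0.6387 and ln(2.33) = 0.8459; z_{0.21} = -0.8064, z_{0.83} = 0.9542.
σ = (0.8459 − -0.6387)/(0.9542 − (-0.8064)) = 0.843.
μ = -0.6387 − (-0.8064)·0.843 = 0.041.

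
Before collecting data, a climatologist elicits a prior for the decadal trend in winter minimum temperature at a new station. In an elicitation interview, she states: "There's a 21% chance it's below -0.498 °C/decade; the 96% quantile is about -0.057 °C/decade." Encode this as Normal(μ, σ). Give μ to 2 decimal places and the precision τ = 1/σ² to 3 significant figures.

The p-quantile of Normal(μ,σ) is μ + z_p·σ, with z_{0.21} = -0.8064 and z_{0.96} = 1.751.
Eliminate σ: μ = (z₂·x₁ − z₁·x₂)/(z₂ − z₁) = (1.751·-0.498 − (-0.8064)·-0.057)/2.557 = -0.36.
Then σ = (x₂ − x₁)/(z₂ − z₁) = (-0.057 − -0.498)/2.557 = 0.17.
Precision τ = 1/σ² = 1/0.1725² = 33.6.

μ = -0.36, τ = 33.6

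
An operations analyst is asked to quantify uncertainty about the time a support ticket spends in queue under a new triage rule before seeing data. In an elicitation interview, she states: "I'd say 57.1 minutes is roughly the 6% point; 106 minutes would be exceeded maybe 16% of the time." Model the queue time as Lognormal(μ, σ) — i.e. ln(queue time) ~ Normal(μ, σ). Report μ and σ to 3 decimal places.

μ ≈ 4.422, σ ≈ 0.243

If T ~ Lognormal(μ,σ) then ln T ~ Normal(μ,σ), so the p-quantile of ln T is μ + z_p·σ.
ln(57.1) = 4.045 and ln(106) = 4.663; z_{0.06} = -1.555, z_{0.84} = 0.9945.
σ = (4.663 − 4.045)/(0.9945 − (-1.555)) = 0.243.
μ = 4.045 − (-1.555)·0.243 = 4.422.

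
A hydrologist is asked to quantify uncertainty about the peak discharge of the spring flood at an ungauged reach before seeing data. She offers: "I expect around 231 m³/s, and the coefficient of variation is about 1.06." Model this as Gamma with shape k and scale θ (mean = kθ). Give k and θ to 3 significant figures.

For Gamma(k, scale θ): mean = kθ, variance = kθ², so CV = 1/√k.
CV = 1.06, hence k = 1/CV² = 0.89.
Then θ = mean/k = 231/0.89 = 260.

k ≈ 0.89, θ ≈ 260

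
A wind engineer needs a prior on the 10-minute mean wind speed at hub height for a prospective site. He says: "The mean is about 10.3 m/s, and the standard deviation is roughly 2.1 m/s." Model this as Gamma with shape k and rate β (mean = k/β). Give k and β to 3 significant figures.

For Gamma(k, rate β): mean = k/β, variance = k/β², so CV = 1/√k.
CV = SD/mean = 2.1/10.3 = 0.2039, hence k = 1/CV² = 24.1.
Then β = k/mean = 24.1/10.3 = 2.34.

k ≈ 24.1, β ≈ 2.34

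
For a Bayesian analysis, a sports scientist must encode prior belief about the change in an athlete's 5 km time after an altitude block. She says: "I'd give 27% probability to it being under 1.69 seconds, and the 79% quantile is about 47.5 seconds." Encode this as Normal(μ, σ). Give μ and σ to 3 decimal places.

The p-quantile of Normal(μ,σ) is μ + z_p·σ, with z_{0.27} = -0.6128 and z_{0.79} = 0.8064.
Eliminate σ: μ = (z₂·x₁ − z₁·x₂)/(z₂ − z₁) = (0.8064·1.69 − (-0.6128)·47.5)/1.419 = 21.470.
Then σ = (x₂ − x₁)/(z₂ − z₁) = (47.5 − 1.69)/1.419 = 32.278.

μ = 21.470, σ = 32.278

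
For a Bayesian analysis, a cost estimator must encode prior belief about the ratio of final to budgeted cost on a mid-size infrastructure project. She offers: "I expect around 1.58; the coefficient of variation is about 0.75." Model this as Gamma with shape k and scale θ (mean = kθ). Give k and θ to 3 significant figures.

k ≈ 1.78, θ ≈ 0.889

For Gamma(k, scale θ): mean = kθ, variance = kθ², so CV = 1/√k.
CV = 0.75, hence k = 1/CV² = 1.78.
Then θ = mean/k = 1.58/1.78 = 0.889.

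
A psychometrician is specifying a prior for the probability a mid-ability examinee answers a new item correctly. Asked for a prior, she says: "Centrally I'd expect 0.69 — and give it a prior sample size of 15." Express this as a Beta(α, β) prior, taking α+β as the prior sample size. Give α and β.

Under the effective-sample-size interpretation, Beta(α, β) has prior mean α/(α+β) and prior sample size α+β.
So α+β = 15 and α/(α+β) = 0.69, giving α = 0.69·15 = 10.35 and β = 15 − 10.35 = 4.65.

α = 10.35, β = 4.65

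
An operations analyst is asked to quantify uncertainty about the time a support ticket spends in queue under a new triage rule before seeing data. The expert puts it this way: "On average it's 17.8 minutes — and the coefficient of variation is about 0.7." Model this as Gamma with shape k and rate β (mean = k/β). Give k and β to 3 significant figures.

For Gamma(k, rate β): mean = k/β, variance = k/β², so CV = 1/√k.
CV = 0.7, hence k = 1/CV² = 2.04.
Then β = k/mean = 2.04/17.8 = 0.115.

k ≈ 2.04, β ≈ 0.115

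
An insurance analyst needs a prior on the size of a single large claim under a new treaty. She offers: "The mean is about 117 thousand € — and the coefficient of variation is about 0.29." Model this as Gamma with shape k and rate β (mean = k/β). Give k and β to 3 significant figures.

k ≈ 11.9, β ≈ 0.102

For Gamma(k, rate β): mean = k/β, variance = k/β², so CV = 1/√k.
CV = 0.29, hence k = 1/CV² = 11.9.
Then β = k/mean = 11.9/117 = 0.102.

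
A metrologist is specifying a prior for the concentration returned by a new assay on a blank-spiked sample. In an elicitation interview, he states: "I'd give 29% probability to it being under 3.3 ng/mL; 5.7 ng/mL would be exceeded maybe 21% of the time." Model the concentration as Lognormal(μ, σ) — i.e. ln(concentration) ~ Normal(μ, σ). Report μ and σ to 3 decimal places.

μ ≈ 1.416, σ ≈ 0.402

If T ~ Lognormal(μ,σ) then ln T ~ Normal(μ,σ), so the p-quantile of ln T is μ + z_p·σ.
ln(3.3) = 1.194 and ln(5.7) = 1.74; z_{0.29} = -0.5534, z_{0.79} = 0.8064.
σ = (1.74 − 1.194)/(0.8064 − (-0.5534)) = 0.402.
μ = 1.194 − (-0.5534)·0.402 = 1.416.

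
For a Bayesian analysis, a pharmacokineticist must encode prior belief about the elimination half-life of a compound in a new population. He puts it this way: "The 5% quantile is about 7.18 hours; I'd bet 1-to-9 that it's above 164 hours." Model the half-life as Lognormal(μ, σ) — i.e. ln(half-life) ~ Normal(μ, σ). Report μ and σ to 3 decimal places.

μ ≈ 3.730, σ ≈ 1.069

If T ~ Lognormal(μ,σ) then ln T ~ Normal(μ,σ), so the p-quantile of ln T is μ + z_p·σ.
ln(7.18) = 1.971 and ln(164) = 5.1; z_{0.05} = -1.645, z_{0.9} = 1.282.
σ = (5.1 − 1.971)/(1.282 − (-1.645)) = 1.069.
μ = 1.971 − (-1.645)·1.069 = 3.730.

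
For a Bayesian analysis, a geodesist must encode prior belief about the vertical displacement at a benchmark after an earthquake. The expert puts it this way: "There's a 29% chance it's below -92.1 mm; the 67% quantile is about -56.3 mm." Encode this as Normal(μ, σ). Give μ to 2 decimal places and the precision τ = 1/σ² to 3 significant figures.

For Normal(μ,σ), the p-quantile is μ + z_p·σ. Here z_{0.29} = -0.5534, z_{0.67} = 0.4399.
So -92.1 = μ − 0.5534σ and -56.3 = μ + 0.4399σ.
Subtracting: σ = (-56.3 − -92.1)/(0.4399 − (-0.5534)) = 36.04.
Then μ = -92.1 − (-0.5534)·36.04 = -72.16.
Precision τ = 1/σ² = 1/36.04² = 0.00077.

μ = -72.16, τ = 0.00077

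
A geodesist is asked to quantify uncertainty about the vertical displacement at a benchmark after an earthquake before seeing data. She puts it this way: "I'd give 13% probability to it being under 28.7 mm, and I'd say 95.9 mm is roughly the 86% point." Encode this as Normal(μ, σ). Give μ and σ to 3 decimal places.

μ = 63.002, σ = 30.453

The p-quantile of Normal(μ,σ) is μ + z_p·σ, with z_{0.13} = -1.126 and z_{0.86} = 1.08.
Eliminate σ: μ = (z₂·x₁ − z₁·x₂)/(z₂ − z₁) = (1.08·28.7 − (-1.126)·95.9)/2.207 = 63.002.
Then σ = (x₂ − x₁)/(z₂ − z₁) = (95.9 − 28.7)/2.207 = 30.453.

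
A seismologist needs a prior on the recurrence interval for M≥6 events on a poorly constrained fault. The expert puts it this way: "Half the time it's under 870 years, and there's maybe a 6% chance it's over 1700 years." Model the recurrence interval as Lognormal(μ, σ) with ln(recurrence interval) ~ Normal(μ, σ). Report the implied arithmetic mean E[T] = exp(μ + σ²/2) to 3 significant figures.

If T ~ Lognormal(μ,σ) then ln T ~ Normal(μ,σ), so the p-quantile of ln T is μ + z_p·σ.
ln(870) = 6.768 and ln(1700) = 7.438; z_{0.5} = 0, z_{0.94} = 1.555.
σ = (7.438 − 6.768)/(1.555 − (0)) = 0.431.
μ = 6.768 − (0)·0.431 = 6.768.
E[T] = exp(μ + σ²/2) = exp(6.768 + 0.0928) = 955 years.

E[T] ≈ 955 years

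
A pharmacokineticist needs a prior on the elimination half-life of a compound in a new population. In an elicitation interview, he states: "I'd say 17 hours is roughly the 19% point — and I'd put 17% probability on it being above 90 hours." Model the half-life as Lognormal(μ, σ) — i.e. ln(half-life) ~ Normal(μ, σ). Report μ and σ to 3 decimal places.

If T ~ Lognormal(μ,σ) then ln T ~ Normal(μ,σ), so the p-quantile of ln T is μ + z_p·σ.
ln(17) = 2.833 and ln(90) = 4.5; z_{0.19} = -0.8779, z_{0.83} = 0.9542.
σ = (4.5 − 2.833)/(0.9542 − (-0.8779)) = 0.910.
μ = 2.833 − (-0.8779)·0.910 = 3.632.

μ ≈ 3.632, σ ≈ 0.910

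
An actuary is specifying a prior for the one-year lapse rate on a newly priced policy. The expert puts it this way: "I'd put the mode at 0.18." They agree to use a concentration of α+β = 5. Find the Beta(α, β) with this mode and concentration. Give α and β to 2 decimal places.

α = 1.54, β = 3.46

For α,β > 1 the Beta mode is (α−1)/(α+β−2). With α+β = 5, the mode is (α−1)/3.
Set (α−1)/3 = 0.18 → α = 1 + 0.18·3 = 1.54.
β = 5 − α = 3.46.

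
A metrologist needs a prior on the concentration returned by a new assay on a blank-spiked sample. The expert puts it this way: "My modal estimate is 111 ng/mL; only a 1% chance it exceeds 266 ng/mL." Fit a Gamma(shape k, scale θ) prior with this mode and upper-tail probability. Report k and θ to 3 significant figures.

Gamma(k,θ) with k>1 has mode (k−1)θ, so θ = 111/(k−1).
Need P(X < 266) = 0.99 with θ tied to k this way. Start at k = 2, θ = 111: P(X<266) ≈ 0.691.
Too low — raise k to concentrate. Iterating converges to k ≈ 7.2.
Then θ = 111/(7.2−1) ≈ 17.9.

k ≈ 7.2, θ ≈ 17.9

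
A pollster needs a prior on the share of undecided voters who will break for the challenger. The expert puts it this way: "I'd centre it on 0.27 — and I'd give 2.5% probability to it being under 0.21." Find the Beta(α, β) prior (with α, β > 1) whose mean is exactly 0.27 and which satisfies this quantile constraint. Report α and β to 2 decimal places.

With mean 0.27 fixed, write α = 0.27s, β = 0.73s where s = α+β.
Need P(θ < 0.21) = 0.025 under Beta(0.27s, 0.73s). Normal approximation: (q−m)/√(m(1−m)/s) ≈ z_{0.025} = -1.96, so s ≈ 0.27·0.73·(-1.96)²/(0.21−0.27)² = 210.3.
At s = 210.3: P(θ<0.21) ≈ 0.020. Adjusting to match 0.025 gives s ≈ 193.79.
So α = 0.27·193.79 ≈ 52.32, β = 0.73·193.79 ≈ 141.46.

α ≈ 52.32, β ≈ 141.46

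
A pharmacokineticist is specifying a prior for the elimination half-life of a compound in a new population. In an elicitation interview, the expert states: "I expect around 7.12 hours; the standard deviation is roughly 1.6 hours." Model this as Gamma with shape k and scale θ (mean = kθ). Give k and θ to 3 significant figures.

k ≈ 19.8, θ ≈ 0.36

For Gamma(k, scale θ): mean = kθ, variance = kθ², so CV = 1/√k.
CV = SD/mean = 1.6/7.12 = 0.2247, hence k = 1/CV² = 19.8.
Then θ = mean/k = 7.12/19.8 = 0.36.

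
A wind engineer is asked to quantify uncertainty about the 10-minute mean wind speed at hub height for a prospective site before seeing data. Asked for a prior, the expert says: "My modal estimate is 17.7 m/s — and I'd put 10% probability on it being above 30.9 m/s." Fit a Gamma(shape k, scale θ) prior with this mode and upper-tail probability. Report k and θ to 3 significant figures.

k ≈ 7.12, θ ≈ 2.89

Gamma(k,θ) with k>1 has mode (k−1)θ, so θ = 17.7/(k−1).
Need P(X < 30.9) = 0.9 with θ tied to k this way. Start at k = 2, θ = 17.7: P(X<30.9) ≈ 0.521.
Too low — raise k to concentrate. Iterating converges to k ≈ 7.12.
Then θ = 17.7/(7.12−1) ≈ 2.89.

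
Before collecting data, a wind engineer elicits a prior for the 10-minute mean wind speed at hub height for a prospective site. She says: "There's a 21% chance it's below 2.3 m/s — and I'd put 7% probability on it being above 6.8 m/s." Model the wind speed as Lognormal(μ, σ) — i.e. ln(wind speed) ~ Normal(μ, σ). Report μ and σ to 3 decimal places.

μ ≈ 1.216, σ ≈ 0.475

If T ~ Lognormal(μ,σ) then ln T ~ Normal(μ,σ), so the p-quantile of ln T is μ + z_p·σ.
ln(2.3) = 0.8329 and ln(6.8) = 1.917; z_{0.21} = -0.8064, z_{0.93} = 1.476.
σ = (1.917 − 0.8329)/(1.476 − (-0.8064)) = 0.475.
μ = 0.8329 − (-0.8064)·0.475 = 1.216.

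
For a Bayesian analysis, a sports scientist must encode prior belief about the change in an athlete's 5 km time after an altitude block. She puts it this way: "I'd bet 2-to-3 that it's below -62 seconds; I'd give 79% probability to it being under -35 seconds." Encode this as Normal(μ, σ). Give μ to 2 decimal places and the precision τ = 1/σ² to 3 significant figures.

For Normal(μ,σ), the p-quantile is μ + z_p·σ. Here z_{0.4} = -0.2533, z_{0.79} = 0.8064.
So -62 = μ − 0.2533σ and -35 = μ + 0.8064σ.
Subtracting: σ = (-35 − -62)/(0.8064 − (-0.2533)) = 25.48.
Then μ = -62 − (-0.2533)·25.48 = -55.55.
Precision τ = 1/σ² = 1/25.48² = 0.00154.

μ = -55.55, τ = 0.00154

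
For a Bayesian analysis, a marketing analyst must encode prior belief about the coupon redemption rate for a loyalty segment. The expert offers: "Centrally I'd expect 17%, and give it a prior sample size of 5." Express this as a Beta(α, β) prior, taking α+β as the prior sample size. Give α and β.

α = 0.85, β = 4.15

Under the effective-sample-size interpretation, Beta(α, β) has prior mean α/(α+β) and prior sample size α+β.
So α+β = 5 and α/(α+β) = 0.17, giving α = 0.17·5 = 0.85 and β = 5 − 0.85 = 4.15.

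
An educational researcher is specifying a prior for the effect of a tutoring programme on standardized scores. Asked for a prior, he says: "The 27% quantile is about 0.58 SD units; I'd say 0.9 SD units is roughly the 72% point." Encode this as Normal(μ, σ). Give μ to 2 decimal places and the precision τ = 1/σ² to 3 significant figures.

μ = 0.74, τ = 14

For Normal(μ,σ), the p-quantile is μ + z_p·σ. Here z_{0.27} = -0.6128, z_{0.72} = 0.5828.
So 0.58 = μ − 0.6128σ and 0.9 = μ + 0.5828σ.
Subtracting: σ = (0.9 − 0.58)/(0.5828 − (-0.6128)) = 0.27.
Then μ = 0.58 − (-0.6128)·0.27 = 0.74.
Precision τ = 1/σ² = 1/0.2676² = 14.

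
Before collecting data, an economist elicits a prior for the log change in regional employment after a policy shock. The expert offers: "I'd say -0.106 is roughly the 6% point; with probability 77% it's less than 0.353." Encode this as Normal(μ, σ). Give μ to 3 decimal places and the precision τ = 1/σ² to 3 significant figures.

μ = 0.205, τ = 25

For Normal(μ,σ), the p-quantile is μ + z_p·σ. Here z_{0.06} = -1.555, z_{0.77} = 0.7388.
So -0.106 = μ − 1.555σ and 0.353 = μ + 0.7388σ.
Subtracting: σ = (0.353 − -0.106)/(0.7388 − (-1.555)) = 0.200.
Then μ = -0.106 − (-1.555)·0.200 = 0.205.
Precision τ = 1/σ² = 1/0.2001² = 25.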